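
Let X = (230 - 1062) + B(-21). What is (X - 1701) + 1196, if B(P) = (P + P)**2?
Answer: 427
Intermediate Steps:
B(P) = 4*P**2 (B(P) = (2*P)**2 = 4*P**2)
X = 932 (X = (230 - 1062) + 4*(-21)**2 = -832 + 4*441 = -832 + 1764 = 932)
(X - 1701) + 1196 = (932 - 1701) + 1196 = -769 + 1196 = 427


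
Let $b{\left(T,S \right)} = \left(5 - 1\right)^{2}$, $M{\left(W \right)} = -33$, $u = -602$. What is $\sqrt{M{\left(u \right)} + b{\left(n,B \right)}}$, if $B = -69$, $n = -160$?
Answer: $i \sqrt{17} \approx 4.1231 i$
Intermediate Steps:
$b{\left(T,S \right)} = 16$ ($b{\left(T,S \right)} = 4^{2} = 16$)
$\sqrt{M{\left(u \right)} + b{\left(n,B \right)}} = \sqrt{-33 + 16} = \sqrt{-17} = i \sqrt{17}$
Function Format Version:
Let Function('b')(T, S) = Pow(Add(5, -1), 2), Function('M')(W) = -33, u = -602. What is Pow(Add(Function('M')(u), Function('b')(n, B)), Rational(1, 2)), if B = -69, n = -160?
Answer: Mul(I, Pow(17, Rational(1, 2))) ≈ Mul(4.1231, I)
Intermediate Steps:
Function('b')(T, S) = 16 (Function('b')(T, S) = Pow(4, 2) = 16)
Pow(Add(Function('M')(u), Function('b')(n, B)), Rational(1, 2)) = Pow(Add(-33, 16), Rational(1, 2)) = Pow(-17, Rational(1, 2)) = Mul(I, Pow(17, Rational(1, 2)))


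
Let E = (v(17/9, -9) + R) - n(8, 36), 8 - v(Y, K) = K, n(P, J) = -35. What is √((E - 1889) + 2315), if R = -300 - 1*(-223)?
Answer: √401 ≈ 20.025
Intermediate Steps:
R = -77 (R = -300 + 223 = -77)
v(Y, K) = 8 - K
E = -25 (E = ((8 - 1*(-9)) - 77) - 1*(-35) = ((8 + 9) - 77) + 35 = (17 - 77) + 35 = -60 + 35 = -25)
√((E - 1889) + 2315) = √((-25 - 1889) + 2315) = √(-1914 + 2315) = √401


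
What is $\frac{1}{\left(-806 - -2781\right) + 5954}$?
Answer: $\frac{1}{7929} \approx 0.00012612$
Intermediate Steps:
$\frac{1}{\left(-806 - -2781\right) + 5954} = \frac{1}{\left(-806 + 2781\right) + 5954} = \frac{1}{1975 + 5954} = \frac{1}{7929}$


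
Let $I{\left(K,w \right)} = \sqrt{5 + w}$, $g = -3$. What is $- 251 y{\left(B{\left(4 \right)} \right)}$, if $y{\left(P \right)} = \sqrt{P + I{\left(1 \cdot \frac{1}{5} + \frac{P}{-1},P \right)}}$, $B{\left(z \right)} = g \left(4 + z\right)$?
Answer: $- 251 \sqrt{-24 + i \sqrt{19}} \approx -111.21 - 1234.7 i$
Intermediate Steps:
$B{\left(z \right)} = -12 - 3 z$ ($B{\left(z \right)} = - 3 \left(4 + z\right) = -12 - 3 z$)
$y{\left(P \right)} = \sqrt{P + \sqrt{5 + P}}$
$- 251 y{\left(B{\left(4 \right)} \right)} = - 251 \sqrt{\left(-12 - 12\right) + \sqrt{5 - 24}} = - 251 \sqrt{-24 + \sqrt{5 - 24}} = - 251 \sqrt{-24 + \sqrt{-19}} = - 251 \sqrt{-24 + i \sqrt{19}}$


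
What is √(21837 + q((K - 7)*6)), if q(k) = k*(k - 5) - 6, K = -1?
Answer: 25*√39 ≈ 156.13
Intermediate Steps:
q(k) = -6 + k*(-5 + k) (q(k) = k*(-5 + k) - 6 = -6 + k*(-5 + k))
√(21837 + q((K - 7)*6)) = √(21837 + (-6 + ((-1 - 7)*6)² - 5*(-1 - 7)*6)) = √(21837 + (-6 + (-8*6)² - (-40)*6)) = √(21837 + (-6 + (-48)² - 5*(-48))) = √(21837 + (-6 + 2304 + 240)) = √(21837 + 2538) = √24375 = 25*√39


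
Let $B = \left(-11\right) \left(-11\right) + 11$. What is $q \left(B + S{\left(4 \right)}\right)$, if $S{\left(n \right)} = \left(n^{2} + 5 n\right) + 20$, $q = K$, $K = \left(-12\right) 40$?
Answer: $-90240$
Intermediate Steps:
$K = -480$
$B = 132$ ($B = 121 + 11 = 132$)
$q = -480$
$S{\left(n \right)} = 20 + n^{2} + 5 n$
$q \left(B + S{\left(4 \right)}\right) = - 480 \left(132 + \left(20 + 4^{2} + 5 \cdot 4\right)\right) = - 480 \left(132 + \left(20 + 16 + 20\right)\right) = - 480 \left(132 + 56\right) = \left(-480\right) 188 = -90240$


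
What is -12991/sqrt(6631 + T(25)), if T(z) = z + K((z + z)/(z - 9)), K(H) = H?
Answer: -2362*sqrt(106546)/4843 ≈ -159.20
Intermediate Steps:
T(z) = z + 2*z/(-9 + z) (T(z) = z + (z + z)/(z - 9) = z + (2*z)/(-9 + z) = z + 2*z/(-9 + z))
-12991/sqrt(6631 + T(25)) = -12991/sqrt(6631 + 25*(-7 + 25)/(-9 + 25)) = -12991/sqrt(6631 + 25*18/16) = -12991/sqrt(6631 + 25*(1/16)*18) = -12991/sqrt(6631 + 225/8) = -12991*2*sqrt(106546)/53273 = -2362*sqrt(106546)/4843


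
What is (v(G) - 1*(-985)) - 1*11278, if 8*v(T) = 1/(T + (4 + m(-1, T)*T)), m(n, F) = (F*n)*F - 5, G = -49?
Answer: -9704158055/942792 ≈ -10293.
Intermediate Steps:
m(n, F) = -5 + n*F² (m(n, F) = n*F² - 5 = -5 + n*F²)
v(T) = 1/(8*(4 + T + T*(-5 - T²))) (v(T) = 1/(8*(T + (4 + (-5 - T²)*T))) = 1/(8*(T + (4 + T*(-5 - T²)))) = 1/(8*(4 + T + T*(-5 - T²))))
(v(G) - 1*(-985)) - 1*11278 = (-1/(-32 + 8*(-49)³ + 32*(-49)) - 1*(-985)) - 1*11278 = (-1/(-32 + 8*(-117649) - 1568) + 985) - 11278 = (-1/(-32 - 941192 - 1568) + 985) - 11278 = (-1/(-942792) + 985) - 11278 = (-1*(-1/942792) + 985) - 11278 = (1/942792 + 985) - 11278 = 928650121/942792 - 11278 = -9704158055/942792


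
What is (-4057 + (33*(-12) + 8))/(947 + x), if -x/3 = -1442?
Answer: -4445/5273 ≈ -0.84297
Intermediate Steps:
x = 4326 (x = -3*(-1442) = 4326)
(-4057 + (33*(-12) + 8))/(947 + x) = (-4057 + (33*(-12) + 8))/(947 + 4326) = (-4057 + (-396 + 8))/5273 = (-4057 - 388)*(1/5273) = -4445*1/5273 = -4445/5273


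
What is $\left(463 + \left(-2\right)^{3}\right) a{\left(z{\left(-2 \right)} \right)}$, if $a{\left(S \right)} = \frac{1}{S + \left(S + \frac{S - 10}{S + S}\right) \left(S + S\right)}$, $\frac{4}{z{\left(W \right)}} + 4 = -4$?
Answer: $- \frac{130}{3} \approx -43.333$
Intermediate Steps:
$z{\left(W \right)} = - \frac{1}{2}$ ($z{\left(W \right)} = \frac{4}{-4 - 4} = \frac{4}{-8} = 4 \left(- \frac{1}{8}\right) = - \frac{1}{2}$)
$a{\left(S \right)} = \frac{1}{S + 2 S \left(S + \frac{-10 + S}{2 S}\right)}$ ($a{\left(S \right)} = \frac{1}{S + \left(S + \frac{-10 + S}{2 S}\right) 2 S} = \frac{1}{S + 2 S \left(S + \frac{-10 + S}{2 S}\right)}$)
$\left(463 + \left(-2\right)^{3}\right) a{\left(z{\left(-2 \right)} \right)} = \left(463 + \left(-2\right)^{3}\right) \frac{1}{2 \left(-5 - \frac{1}{2} + \left(- \frac{1}{2}\right)^{2}\right)} = \left(463 - 8\right) \frac{1}{2 \left(-5 - \frac{1}{2} + \frac{1}{4}\right)} = 455 \frac{1}{2 \left(- \frac{21}{4}\right)} = 455 \cdot \frac{1}{2} \left(- \frac{4}{21}\right) = 455 \left(- \frac{2}{21}\right) = - \frac{130}{3}$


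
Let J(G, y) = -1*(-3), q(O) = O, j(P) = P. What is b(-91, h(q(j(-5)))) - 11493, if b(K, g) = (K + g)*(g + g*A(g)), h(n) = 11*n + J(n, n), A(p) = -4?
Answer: -33801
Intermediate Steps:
J(G, y) = 3
h(n) = 3 + 11*n (h(n) = 11*n + 3 = 3 + 11*n)
b(K, g) = -3*g*(K + g) (b(K, g) = (K + g)*(g + g*(-4)) = (K + g)*(g - 4*g) = (K + g)*(-3*g) = -3*g*(K + g))
b(-91, h(q(j(-5)))) - 11493 = 3*(3 + 11*(-5))*(-1*(-91) - (3 + 11*(-5))) - 11493 = 3*(3 - 55)*(91 - (3 - 55)) - 11493 = 3*(-52)*(91 - 1*(-52)) - 11493 = 3*(-52)*(91 + 52) - 11493 = 3*(-52)*143 - 11493 = -22308 - 11493 = -33801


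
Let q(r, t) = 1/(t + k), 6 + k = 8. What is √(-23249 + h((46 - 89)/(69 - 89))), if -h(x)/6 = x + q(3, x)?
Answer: I*√16026118910/830 ≈ 152.52*I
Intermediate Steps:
k = 2 (k = -6 + 8 = 2)
q(r, t) = 1/(2 + t) (q(r, t) = 1/(t + 2) = 1/(2 + t))
h(x) = -6*x - 6/(2 + x) (h(x) = -6*(x + 1/(2 + x)) = -6*x - 6/(2 + x))
√(-23249 + h((46 - 89)/(69 - 89))) = √(-23249 + 6*(-1 - (46 - 89)/(69 - 89)*(2 + (46 - 89)/(69 - 89)))/(2 + (46 - 89)/(69 - 89))) = √(-23249 + 6*(-1 - (-43/(-20))*(2 - 43/(-20)))/(2 - 43/(-20))) = √(-23249 + 6*(-1 - (-43*(-1/20))*(2 - 43*(-1/20)))/(2 - 43*(-1/20))) = √(-23249 + 6*(-1 - 1*43/20*(2 + 43/20))/(2 + 43/20)) = √(-23249 + 6*(-1 - 1*43/20*83/20)/(83/20)) = √(-23249 + 6*(20/83)*(-1 - 3569/400)) = √(-23249 + 6*(20/83)*(-3969/400)) = √(-23249 - 11907/830) = √(-19308577/830) = I*√16026118910/830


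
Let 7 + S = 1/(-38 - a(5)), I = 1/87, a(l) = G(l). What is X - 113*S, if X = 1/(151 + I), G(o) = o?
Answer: 448351129/564934 ≈ 793.63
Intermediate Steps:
a(l) = l
I = 1/87 ≈ 0.011494
X = 87/13138 (X = 1/(151 + 1/87) = 1/(13138/87) = 87/13138 ≈ 0.0066220)
S = -302/43 (S = -7 + 1/(-38 - 1*5) = -7 + 1/(-38 - 5) = -7 + 1/(-43) = -7 - 1/43 = -302/43 ≈ -7.0233)
X - 113*S = 87/13138 - 113*(-302/43) = 87/13138 + 34126/43 = 448351129/564934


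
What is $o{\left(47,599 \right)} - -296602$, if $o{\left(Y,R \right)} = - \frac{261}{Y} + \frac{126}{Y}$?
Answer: $\frac{13940159}{47} \approx 2.966 \cdot 10^{5}$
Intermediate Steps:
$o{\left(Y,R \right)} = - \frac{135}{Y}$
$o{\left(47,599 \right)} - -296602 = - \frac{135}{47} - -296602 = \left(-135\right) \frac{1}{47} + 296602 = - \frac{135}{47} + 296602 = \frac{13940159}{47}$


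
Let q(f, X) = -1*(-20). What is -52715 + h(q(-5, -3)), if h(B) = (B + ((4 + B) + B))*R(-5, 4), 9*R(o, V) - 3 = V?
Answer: -473987/9 ≈ -52665.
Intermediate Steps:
R(o, V) = ⅓ + V/9
q(f, X) = 20
h(B) = 28/9 + 7*B/3 (h(B) = (B + ((4 + B) + B))*(⅓ + (⅑)*4) = (B + (4 + 2*B))*(⅓ + 4/9) = (4 + 3*B)*(7/9) = 28/9 + 7*B/3)
-52715 + h(q(-5, -3)) = -52715 + (28/9 + (7/3)*20) = -52715 + (28/9 + 140/3) = -52715 + 448/9 = -473987/9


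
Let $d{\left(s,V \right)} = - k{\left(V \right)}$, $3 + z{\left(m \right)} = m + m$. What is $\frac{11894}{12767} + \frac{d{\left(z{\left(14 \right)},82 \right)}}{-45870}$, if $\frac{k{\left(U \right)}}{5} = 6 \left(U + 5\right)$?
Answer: $\frac{19296655}{19520743} \approx 0.98852$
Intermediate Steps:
$k{\left(U \right)} = 150 + 30 U$ ($k{\left(U \right)} = 5 \cdot 6 \left(U + 5\right) = 5 \cdot 6 \left(5 + U\right) = 5 \left(30 + 6 U\right) = 150 + 30 U$)
$z{\left(m \right)} = -3 + 2 m$ ($z{\left(m \right)} = -3 + \left(m + m\right) = -3 + 2 m$)
$d{\left(s,V \right)} = -150 - 30 V$ ($d{\left(s,V \right)} = - (150 + 30 V) = -150 - 30 V$)
$\frac{11894}{12767} + \frac{d{\left(z{\left(14 \right)},82 \right)}}{-45870} = \frac{11894}{12767} + \frac{-150 - 2460}{-45870} = 11894 \cdot \frac{1}{12767} + \left(-150 - 2460\right) \left(- \frac{1}{45870}\right) = \frac{11894}{12767} - - \frac{87}{1529} = \frac{11894}{12767} + \frac{87}{1529} = \frac{19296655}{19520743}$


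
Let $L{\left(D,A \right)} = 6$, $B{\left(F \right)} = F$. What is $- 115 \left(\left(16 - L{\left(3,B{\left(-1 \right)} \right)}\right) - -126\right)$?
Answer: $-15640$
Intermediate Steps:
$- 115 \left(\left(16 - L{\left(3,B{\left(-1 \right)} \right)}\right) - -126\right) = - 115 \left(\left(16 - 6\right) - -126\right) = - 115 \left(\left(16 - 6\right) + 126\right) = - 115 \left(10 + 126\right) = \left(-115\right) 136 = -15640$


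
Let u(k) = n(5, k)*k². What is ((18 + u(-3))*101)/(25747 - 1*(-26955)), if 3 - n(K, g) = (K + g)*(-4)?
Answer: 909/4054 ≈ 0.22422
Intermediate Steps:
n(K, g) = 3 + 4*K + 4*g (n(K, g) = 3 - (K + g)*(-4) = 3 - (-4*K - 4*g) = 3 + (4*K + 4*g) = 3 + 4*K + 4*g)
u(k) = k²*(23 + 4*k) (u(k) = (3 + 4*5 + 4*k)*k² = (3 + 20 + 4*k)*k² = (23 + 4*k)*k² = k²*(23 + 4*k))
((18 + u(-3))*101)/(25747 - 1*(-26955)) = ((18 + (-3)²*(23 + 4*(-3)))*101)/(25747 - 1*(-26955)) = ((18 + 9*(23 - 12))*101)/(25747 + 26955) = ((18 + 9*11)*101)/52702 = ((18 + 99)*101)*(1/52702) = (117*101)*(1/52702) = 11817*(1/52702) = 909/4054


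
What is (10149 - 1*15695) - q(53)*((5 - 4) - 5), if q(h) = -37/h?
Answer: -294086/53 ≈ -5548.8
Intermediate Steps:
(10149 - 1*15695) - q(53)*((5 - 4) - 5) = (10149 - 1*15695) - (-37/53)*((5 - 4) - 5) = (10149 - 15695) - (-37*1/53)*(1 - 5) = -5546 - (-37)*(-4)/53 = -5546 - 1*148/53 = -5546 - 148/53 = -294086/53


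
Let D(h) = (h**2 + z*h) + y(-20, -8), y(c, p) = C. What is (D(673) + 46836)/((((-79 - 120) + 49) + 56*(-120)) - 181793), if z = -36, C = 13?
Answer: -475550/188663 ≈ -2.5206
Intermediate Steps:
y(c, p) = 13
D(h) = 13 + h**2 - 36*h (D(h) = (h**2 - 36*h) + 13 = 13 + h**2 - 36*h)
(D(673) + 46836)/((((-79 - 120) + 49) + 56*(-120)) - 181793) = ((13 + 673**2 - 36*673) + 46836)/((((-79 - 120) + 49) + 56*(-120)) - 181793) = ((13 + 452929 - 24228) + 46836)/(((-199 + 49) - 6720) - 181793) = (428714 + 46836)/((-150 - 6720) - 181793) = 475550/(-6870 - 181793) = 475550/(-188663) = 475550*(-1/188663) = -475550/188663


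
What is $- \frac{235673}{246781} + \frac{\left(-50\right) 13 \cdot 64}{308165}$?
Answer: $- \frac{1275265533}{1169988721} \approx -1.09$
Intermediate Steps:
$- \frac{235673}{246781} + \frac{\left(-50\right) 13 \cdot 64}{308165} = \left(-235673\right) \frac{1}{246781} + \left(-650\right) 64 \cdot \frac{1}{308165} = - \frac{235673}{246781} - \frac{640}{4741} = - \frac{1275265533}{1169988721}$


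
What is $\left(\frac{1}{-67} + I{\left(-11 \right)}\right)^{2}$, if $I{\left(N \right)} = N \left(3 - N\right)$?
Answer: $\frac{106481761}{4489} \approx 23721.0$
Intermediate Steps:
$\left(\frac{1}{-67} + I{\left(-11 \right)}\right)^{2} = \left(\frac{1}{-67} - 11 \left(3 - -11\right)\right)^{2} = \left(- \frac{1}{67} - 11 \left(3 + 11\right)\right)^{2} = \left(- \frac{1}{67} - 154\right)^{2} = \left(- \frac{10319}{67}\right)^{2} = \frac{106481761}{4489}$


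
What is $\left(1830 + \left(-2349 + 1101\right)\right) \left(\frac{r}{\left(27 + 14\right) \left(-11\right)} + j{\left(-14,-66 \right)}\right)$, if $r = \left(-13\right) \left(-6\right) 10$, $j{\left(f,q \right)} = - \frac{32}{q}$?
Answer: $- \frac{326696}{451} \approx -724.38$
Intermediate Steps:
$r = 780$ ($r = 78 \cdot 10 = 780$)
$\left(1830 + \left(-2349 + 1101\right)\right) \left(\frac{r}{\left(27 + 14\right) \left(-11\right)} + j{\left(-14,-66 \right)}\right) = \left(1830 + \left(-2349 + 1101\right)\right) \left(\frac{780}{\left(27 + 14\right) \left(-11\right)} - \frac{32}{-66}\right) = \left(1830 - 1248\right) \left(\frac{780}{41 \left(-11\right)} - - \frac{16}{33}\right) = 582 \left(\frac{780}{-451} + \frac{16}{33}\right) = 582 \left(780 \left(- \frac{1}{451}\right) + \frac{16}{33}\right) = 582 \left(- \frac{780}{451} + \frac{16}{33}\right) = 582 \left(- \frac{1684}{1353}\right) = - \frac{326696}{451}$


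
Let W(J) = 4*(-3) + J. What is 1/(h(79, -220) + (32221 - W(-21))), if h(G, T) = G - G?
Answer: 1/32254 ≈ 3.1004e-5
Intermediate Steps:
W(J) = -12 + J
h(G, T) = 0
1/(h(79, -220) + (32221 - W(-21))) = 1/(0 + (32221 - (-12 - 21))) = 1/(0 + (32221 - 1*(-33))) = 1/(0 + (32221 + 33)) = 1/(0 + 32254) = 1/32254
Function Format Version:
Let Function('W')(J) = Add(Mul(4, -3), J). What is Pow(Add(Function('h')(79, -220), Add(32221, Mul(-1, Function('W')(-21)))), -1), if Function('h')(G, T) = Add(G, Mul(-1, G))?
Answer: Rational(1, 32254) ≈ 3.1004e-5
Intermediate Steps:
Function('W')(J) = Add(-12, J)
Function('h')(G, T) = 0
Pow(Add(Function('h')(79, -220), Add(32221, Mul(-1, Function('W')(-21)))), -1) = Pow(Add(0, Add(32221, Mul(-1, Add(-12, -21)))), -1) = Pow(Add(0, Add(32221, Mul(-1, -33))), -1) = Pow(Add(0, Add(32221, 33)), -1) = Pow(Add(0, 32254), -1) = Pow(32254, -1) = Rational(1, 32254)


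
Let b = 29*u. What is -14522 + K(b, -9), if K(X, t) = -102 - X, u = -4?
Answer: -14508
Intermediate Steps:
b = -116 (b = 29*(-4) = -116)
-14522 + K(b, -9) = -14522 + (-102 - 1*(-116)) = -14522 + (-102 + 116) = -14522 + 14 = -14508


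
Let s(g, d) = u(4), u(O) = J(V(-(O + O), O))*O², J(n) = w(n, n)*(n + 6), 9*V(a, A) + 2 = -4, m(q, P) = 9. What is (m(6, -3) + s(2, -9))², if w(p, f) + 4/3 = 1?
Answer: 30625/81 ≈ 378.09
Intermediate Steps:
w(p, f) = -⅓ (w(p, f) = -4/3 + 1 = -⅓)
V(a, A) = -⅔ (V(a, A) = -2/9 + (⅑)*(-4) = -2/9 - 4/9 = -⅔)
J(n) = -2 - n/3 (J(n) = -(n + 6)/3 = -(6 + n)/3 = -2 - n/3)
u(O) = -16*O²/9 (u(O) = (-2 - ⅓*(-⅔))*O² = (-2 + 2/9)*O² = -16*O²/9)
s(g, d) = -256/9 (s(g, d) = -16/9*4² = -16/9*16 = -256/9)
(m(6, -3) + s(2, -9))² = (9 - 256/9)² = (-175/9)² = 30625/81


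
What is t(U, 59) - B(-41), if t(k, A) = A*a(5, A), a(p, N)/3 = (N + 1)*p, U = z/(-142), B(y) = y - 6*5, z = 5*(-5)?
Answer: 53171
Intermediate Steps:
z = -25
B(y) = -30 + y (B(y) = y - 30 = -30 + y)
U = 25/142 (U = -25/(-142) = -25*(-1/142) = 25/142 ≈ 0.17606)
a(p, N) = 3*p*(1 + N) (a(p, N) = 3*((N + 1)*p) = 3*((1 + N)*p) = 3*(p*(1 + N)) = 3*p*(1 + N))
t(k, A) = A*(15 + 15*A) (t(k, A) = A*(3*5*(1 + A)) = A*(15 + 15*A))
t(U, 59) - B(-41) = 15*59*(1 + 59) - (-30 - 41) = 15*59*60 - 1*(-71) = 53100 + 71 = 53171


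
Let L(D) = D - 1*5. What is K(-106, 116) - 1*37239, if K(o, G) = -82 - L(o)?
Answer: -37210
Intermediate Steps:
L(D) = -5 + D (L(D) = D - 5 = -5 + D)
K(o, G) = -77 - o (K(o, G) = -82 - (-5 + o) = -82 + (5 - o) = -77 - o)
K(-106, 116) - 1*37239 = (-77 - 1*(-106)) - 1*37239 = (-77 + 106) - 37239 = 29 - 37239 = -37210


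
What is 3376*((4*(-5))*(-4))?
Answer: 270080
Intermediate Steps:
3376*((4*(-5))*(-4)) = 3376*(-20*(-4)) = 3376*80 = 270080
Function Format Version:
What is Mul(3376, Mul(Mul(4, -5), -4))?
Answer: 270080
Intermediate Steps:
Mul(3376, Mul(Mul(4, -5), -4)) = Mul(3376, Mul(-20, -4)) = Mul(3376, 80) = 270080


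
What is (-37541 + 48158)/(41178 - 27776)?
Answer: 10617/13402 ≈ 0.79220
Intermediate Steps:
(-37541 + 48158)/(41178 - 27776) = 10617/13402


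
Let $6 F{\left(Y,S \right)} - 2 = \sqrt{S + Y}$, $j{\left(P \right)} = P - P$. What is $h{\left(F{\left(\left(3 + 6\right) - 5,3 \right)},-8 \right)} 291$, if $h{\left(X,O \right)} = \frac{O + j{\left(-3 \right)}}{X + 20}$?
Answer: $- \frac{189344}{1653} + \frac{1552 \sqrt{7}}{1653} \approx -112.06$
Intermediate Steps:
$j{\left(P \right)} = 0$
$F{\left(Y,S \right)} = \frac{1}{3} + \frac{\sqrt{S + Y}}{6}$
$h{\left(X,O \right)} = \frac{O}{20 + X}$ ($h{\left(X,O \right)} = \frac{O + 0}{X + 20} = \frac{O}{20 + X}$)
$h{\left(F{\left(\left(3 + 6\right) - 5,3 \right)},-8 \right)} 291 = - \frac{8}{20 + \left(\frac{1}{3} + \frac{\sqrt{3 + \left(\left(3 + 6\right) - 5\right)}}{6}\right)} 291 = - \frac{8}{20 + \left(\frac{1}{3} + \frac{\sqrt{3 + \left(9 - 5\right)}}{6}\right)} 291 = - \frac{8}{20 + \left(\frac{1}{3} + \frac{\sqrt{3 + 4}}{6}\right)} 291 = - \frac{8}{20 + \left(\frac{1}{3} + \frac{\sqrt{7}}{6}\right)} 291 = - \frac{8}{\frac{61}{3} + \frac{\sqrt{7}}{6}} \cdot 291 = - \frac{2328}{\frac{61}{3} + \frac{\sqrt{7}}{6}}$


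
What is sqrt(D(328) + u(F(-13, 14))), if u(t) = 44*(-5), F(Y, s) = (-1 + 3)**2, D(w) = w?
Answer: 6*sqrt(3) ≈ 10.392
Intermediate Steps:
F(Y, s) = 4 (F(Y, s) = 2**2 = 4)
u(t) = -220
sqrt(D(328) + u(F(-13, 14))) = sqrt(328 - 220) = sqrt(108) = 6*sqrt(3)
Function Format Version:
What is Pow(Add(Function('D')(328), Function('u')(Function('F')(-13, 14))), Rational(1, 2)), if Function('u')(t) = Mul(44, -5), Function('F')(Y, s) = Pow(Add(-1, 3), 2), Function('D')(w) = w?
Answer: Mul(6, Pow(3, Rational(1, 2))) ≈ 10.392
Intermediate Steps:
Function('F')(Y, s) = 4 (Function('F')(Y, s) = Pow(2, 2) = 4)
Function('u')(t) = -220
Pow(Add(Function('D')(328), Function('u')(Function('F')(-13, 14))), Rational(1, 2)) = Pow(Add(328, -220), Rational(1, 2)) = Pow(108, Rational(1, 2)) = Mul(6, Pow(3, Rational(1, 2)))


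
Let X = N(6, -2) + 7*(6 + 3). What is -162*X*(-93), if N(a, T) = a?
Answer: 1039554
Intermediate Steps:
X = 69 (X = 6 + 7*(6 + 3) = 6 + 7*9 = 6 + 63 = 69)
-162*X*(-93) = -162*69*(-93) = -11178*(-93) = 1039554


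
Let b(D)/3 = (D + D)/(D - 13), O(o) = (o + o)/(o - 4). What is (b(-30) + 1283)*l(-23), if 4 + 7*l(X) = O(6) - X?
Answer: 197675/43 ≈ 4597.1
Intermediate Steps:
O(o) = 2*o/(-4 + o) (O(o) = (2*o)/(-4 + o) = 2*o/(-4 + o))
l(X) = 2/7 - X/7 (l(X) = -4/7 + (2*6/(-4 + 6) - X)/7 = -4/7 + (2*6/2 - X)/7 = -4/7 + (2*6*(½) - X)/7 = -4/7 + (6 - X)/7 = -4/7 + (6/7 - X/7) = 2/7 - X/7)
b(D) = 6*D/(-13 + D) (b(D) = 3*((D + D)/(D - 13)) = 3*((2*D)/(-13 + D)) = 3*(2*D/(-13 + D)) = 6*D/(-13 + D))
(b(-30) + 1283)*l(-23) = (6*(-30)/(-13 - 30) + 1283)*(2/7 - ⅐*(-23)) = (6*(-30)/(-43) + 1283)*(2/7 + 23/7) = (6*(-30)*(-1/43) + 1283)*(25/7) = (180/43 + 1283)*(25/7) = (55349/43)*(25/7) = 197675/43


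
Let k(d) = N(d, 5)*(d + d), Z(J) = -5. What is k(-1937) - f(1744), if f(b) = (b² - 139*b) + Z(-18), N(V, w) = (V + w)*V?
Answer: -14500407331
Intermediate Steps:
N(V, w) = V*(V + w)
f(b) = -5 + b² - 139*b (f(b) = (b² - 139*b) - 5 = -5 + b² - 139*b)
k(d) = 2*d²*(5 + d) (k(d) = (d*(d + 5))*(d + d) = (d*(5 + d))*(2*d) = 2*d²*(5 + d))
k(-1937) - f(1744) = 2*(-1937)²*(5 - 1937) - (-5 + 1744² - 139*1744) = 2*3751969*(-1932) - (-5 + 3041536 - 242416) = -14497608216 - 1*2799115 = -14497608216 - 2799115 = -14500407331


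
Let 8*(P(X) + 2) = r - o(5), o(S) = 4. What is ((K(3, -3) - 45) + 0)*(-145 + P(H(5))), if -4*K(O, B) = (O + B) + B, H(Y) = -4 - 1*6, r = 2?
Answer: 104253/16 ≈ 6515.8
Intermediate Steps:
H(Y) = -10 (H(Y) = -4 - 6 = -10)
K(O, B) = -B/2 - O/4 (K(O, B) = -((O + B) + B)/4 = -((B + O) + B)/4 = -(O + 2*B)/4 = -B/2 - O/4)
P(X) = -9/4 (P(X) = -2 + (2 - 1*4)/8 = -2 + (2 - 4)/8 = -2 + (⅛)*(-2) = -2 - ¼ = -9/4)
((K(3, -3) - 45) + 0)*(-145 + P(H(5))) = (((-½*(-3) - ¼*3) - 45) + 0)*(-145 - 9/4) = (((3/2 - ¾) - 45) + 0)*(-589/4) = ((¾ - 45) + 0)*(-589/4) = (-177/4 + 0)*(-589/4) = -177/4*(-589/4) = 104253/16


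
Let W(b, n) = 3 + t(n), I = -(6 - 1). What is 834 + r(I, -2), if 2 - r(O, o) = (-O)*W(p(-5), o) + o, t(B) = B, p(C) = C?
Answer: 833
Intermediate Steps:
I = -5 (I = -1*5 = -5)
W(b, n) = 3 + n
r(O, o) = 2 - o + O*(3 + o) (r(O, o) = 2 - ((-O)*(3 + o) + o) = 2 - (-O*(3 + o) + o) = 2 - (o - O*(3 + o)) = 2 + (-o + O*(3 + o)) = 2 - o + O*(3 + o))
834 + r(I, -2) = 834 + (2 - 1*(-2) - 5*(3 - 2)) = 834 + (2 + 2 - 5*1) = 834 + (2 + 2 - 5) = 834 - 1 = 833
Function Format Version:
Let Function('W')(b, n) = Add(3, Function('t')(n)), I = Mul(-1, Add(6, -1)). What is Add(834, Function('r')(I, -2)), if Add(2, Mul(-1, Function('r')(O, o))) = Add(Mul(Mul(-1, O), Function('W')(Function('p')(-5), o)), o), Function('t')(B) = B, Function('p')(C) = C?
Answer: 833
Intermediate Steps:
I = -5 (I = Mul(-1, 5) = -5)
Function('W')(b, n) = Add(3, n)
Function('r')(O, o) = Add(2, Mul(-1, o), Mul(O, Add(3, o))) (Function('r')(O, o) = Add(2, Mul(-1, Add(Mul(Mul(-1, O), Add(3, o)), o))) = Add(2, Mul(-1, Add(Mul(-1, O, Add(3, o)), o))) = Add(2, Mul(-1, Add(o, Mul(-1, O, Add(3, o))))) = Add(2, Add(Mul(-1, o), Mul(O, Add(3, o)))) = Add(2, Mul(-1, o), Mul(O, Add(3, o))))
Add(834, Function('r')(I, -2)) = Add(834, Add(2, Mul(-1, -2), Mul(-5, Add(3, -2)))) = Add(834, Add(2, 2, Mul(-5, 1))) = Add(834, Add(2, 2, -5)) = Add(834, -1) = 833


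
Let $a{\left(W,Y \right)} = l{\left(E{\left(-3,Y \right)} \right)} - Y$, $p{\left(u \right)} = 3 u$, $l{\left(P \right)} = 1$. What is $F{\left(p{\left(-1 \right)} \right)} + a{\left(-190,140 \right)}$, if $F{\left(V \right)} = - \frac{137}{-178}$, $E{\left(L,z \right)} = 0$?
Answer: $- \frac{24605}{178} \approx -138.23$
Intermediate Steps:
$a{\left(W,Y \right)} = 1 - Y$
$F{\left(V \right)} = \frac{137}{178}$ ($F{\left(V \right)} = \left(-137\right) \left(- \frac{1}{178}\right) = \frac{137}{178}$)
$F{\left(p{\left(-1 \right)} \right)} + a{\left(-190,140 \right)} = \frac{137}{178} + \left(1 - 140\right) = \frac{137}{178} - 139 = - \frac{24605}{178}$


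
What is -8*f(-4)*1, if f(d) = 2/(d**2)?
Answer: -1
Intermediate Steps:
f(d) = 2/d**2
-8*f(-4)*1 = -16/(-4)**2*1 = -16/16*1 = -8*1/8*1 = -1*1 = -1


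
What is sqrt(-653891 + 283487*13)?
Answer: 4*sqrt(189465) ≈ 1741.1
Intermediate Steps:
sqrt(-653891 + 283487*13) = sqrt(-653891 + 3685331) = sqrt(3031440) = 4*sqrt(189465)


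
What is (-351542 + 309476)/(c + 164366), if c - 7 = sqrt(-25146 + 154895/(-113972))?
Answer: -788061060042696/3079353425273195 + 84132*I*sqrt(81663639335851)/3079353425273195 ≈ -0.25592 + 0.0002469*I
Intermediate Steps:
c = 7 + I*sqrt(81663639335851)/56986 (c = 7 + sqrt(-25146 + 154895/(-113972)) = 7 + sqrt(-25146 + 154895*(-1/113972)) = 7 + sqrt(-25146 - 154895/113972) = 7 + sqrt(-2866094807/113972) = 7 + I*sqrt(81663639335851)/56986 ≈ 7.0 + 158.58*I)
(-351542 + 309476)/(c + 164366) = (-351542 + 309476)/((7 + I*sqrt(81663639335851)/56986) + 164366) = -42066/(164373 + I*sqrt(81663639335851)/56986)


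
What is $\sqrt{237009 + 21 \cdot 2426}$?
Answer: $27 \sqrt{395} \approx 536.61$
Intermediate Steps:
$\sqrt{237009 + 21 \cdot 2426} = \sqrt{237009 + 50946} = \sqrt{287955} = 27 \sqrt{395}$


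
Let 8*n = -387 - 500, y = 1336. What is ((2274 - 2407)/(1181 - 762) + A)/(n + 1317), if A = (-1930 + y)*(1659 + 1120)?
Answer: -5533234616/4042931 ≈ -1368.6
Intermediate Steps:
n = -887/8 (n = (-387 - 500)/8 = (⅛)*(-887) = -887/8 ≈ -110.88)
A = -1650726 (A = (-1930 + 1336)*(1659 + 1120) = -594*2779 = -1650726)
((2274 - 2407)/(1181 - 762) + A)/(n + 1317) = ((2274 - 2407)/(1181 - 762) - 1650726)/(-887/8 + 1317) = (-133/419 - 1650726)/(9649/8) = (-133*1/419 - 1650726)*(8/9649) = (-133/419 - 1650726)*(8/9649) = -691654327/419*8/9649 = -5533234616/4042931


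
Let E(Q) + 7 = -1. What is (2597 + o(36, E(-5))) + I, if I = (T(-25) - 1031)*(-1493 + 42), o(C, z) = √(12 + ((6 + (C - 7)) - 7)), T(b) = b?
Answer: 1534853 + 2*√10 ≈ 1.5349e+6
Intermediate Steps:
E(Q) = -8 (E(Q) = -7 - 1 = -8)
o(C, z) = √(4 + C) (o(C, z) = √(12 + ((6 + (-7 + C)) - 7)) = √(12 + ((-1 + C) - 7)) = √(12 + (-8 + C)) = √(4 + C))
I = 1532256 (I = (-25 - 1031)*(-1493 + 42) = -1056*(-1451) = 1532256)
(2597 + o(36, E(-5))) + I = (2597 + √(4 + 36)) + 1532256 = (2597 + √40) + 1532256 = (2597 + 2*√10) + 1532256 = 1534853 + 2*√10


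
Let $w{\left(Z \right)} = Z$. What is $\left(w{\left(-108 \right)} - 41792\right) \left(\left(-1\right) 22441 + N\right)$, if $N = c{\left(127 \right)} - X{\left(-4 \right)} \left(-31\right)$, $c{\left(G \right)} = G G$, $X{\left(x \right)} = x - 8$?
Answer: $280059600$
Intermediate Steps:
$X{\left(x \right)} = -8 + x$
$c{\left(G \right)} = G^{2}$
$N = 15757$ ($N = 127^{2} - \left(-8 - 4\right) \left(-31\right) = 16129 - \left(-12\right) \left(-31\right) = 16129 - 372 = 15757$)
$\left(w{\left(-108 \right)} - 41792\right) \left(\left(-1\right) 22441 + N\right) = \left(-108 - 41792\right) \left(\left(-1\right) 22441 + 15757\right) = - 41900 \left(-22441 + 15757\right) = \left(-41900\right) \left(-6684\right) = 280059600$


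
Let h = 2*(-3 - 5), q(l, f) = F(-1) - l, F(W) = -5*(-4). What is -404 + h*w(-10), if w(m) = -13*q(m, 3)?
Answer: 5836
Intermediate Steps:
F(W) = 20
q(l, f) = 20 - l
w(m) = -260 + 13*m (w(m) = -13*(20 - m) = -260 + 13*m)
h = -16 (h = 2*(-8) = -16)
-404 + h*w(-10) = -404 - 16*(-260 + 13*(-10)) = -404 - 16*(-260 - 130) = -404 - 16*(-390) = -404 + 6240 = 5836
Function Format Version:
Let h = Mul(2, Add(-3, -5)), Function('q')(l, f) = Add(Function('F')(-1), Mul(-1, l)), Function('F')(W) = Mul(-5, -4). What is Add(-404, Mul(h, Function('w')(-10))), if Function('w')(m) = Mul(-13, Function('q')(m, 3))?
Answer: 5836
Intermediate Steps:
Function('F')(W) = 20
Function('q')(l, f) = Add(20, Mul(-1, l))
Function('w')(m) = Add(-260, Mul(13, m)) (Function('w')(m) = Mul(-13, Add(20, Mul(-1, m))) = Add(-260, Mul(13, m)))
h = -16 (h = Mul(2, -8) = -16)
Add(-404, Mul(h, Function('w')(-10))) = Add(-404, Mul(-16, Add(-260, Mul(13, -10)))) = Add(-404, Mul(-16, Add(-260, -130))) = Add(-404, Mul(-16, -390)) = Add(-404, 6240) = 5836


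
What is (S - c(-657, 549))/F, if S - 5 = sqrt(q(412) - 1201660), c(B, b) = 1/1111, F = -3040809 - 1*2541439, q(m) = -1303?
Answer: -2777/3100938764 - I*sqrt(1202963)/5582248 ≈ -8.9553e-7 - 0.00019648*I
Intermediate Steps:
F = -5582248 (F = -3040809 - 2541439 = -5582248)
c(B, b) = 1/1111
S = 5 + I*sqrt(1202963) (S = 5 + sqrt(-1303 - 1201660) = 5 + sqrt(-1202963) = 5 + I*sqrt(1202963) ≈ 5.0 + 1096.8*I)
(S - c(-657, 549))/F = ((5 + I*sqrt(1202963)) - 1*1/1111)/(-5582248) = ((5 + I*sqrt(1202963)) - 1/1111)*(-1/5582248) = (5554/1111 + I*sqrt(1202963))*(-1/5582248) = -2777/3100938764 - I*sqrt(1202963)/5582248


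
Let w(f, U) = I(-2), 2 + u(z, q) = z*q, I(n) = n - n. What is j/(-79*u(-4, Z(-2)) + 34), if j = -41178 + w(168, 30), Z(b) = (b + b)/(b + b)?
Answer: -20589/254 ≈ -81.059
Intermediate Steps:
Z(b) = 1 (Z(b) = (2*b)/((2*b)) = (2*b)*(1/(2*b)) = 1)
I(n) = 0
u(z, q) = -2 + q*z (u(z, q) = -2 + z*q = -2 + q*z)
w(f, U) = 0
j = -41178 (j = -41178 + 0 = -41178)
j/(-79*u(-4, Z(-2)) + 34) = -41178/(-79*(-2 + 1*(-4)) + 34) = -41178/(-79*(-2 - 4) + 34) = -41178/(-79*(-6) + 34) = -41178/(474 + 34) = -41178/508 = -41178*1/508 = -20589/254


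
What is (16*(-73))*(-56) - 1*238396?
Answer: -172988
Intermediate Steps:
(16*(-73))*(-56) - 1*238396 = -1168*(-56) - 238396 = 65408 - 238396 = -172988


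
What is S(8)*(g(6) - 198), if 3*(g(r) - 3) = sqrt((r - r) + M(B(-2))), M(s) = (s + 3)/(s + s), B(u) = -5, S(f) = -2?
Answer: 390 - 2*sqrt(5)/15 ≈ 389.70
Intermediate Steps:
M(s) = (3 + s)/(2*s) (M(s) = (3 + s)/((2*s)) = (3 + s)*(1/(2*s)) = (3 + s)/(2*s))
g(r) = 3 + sqrt(5)/15 (g(r) = 3 + sqrt((r - r) + (1/2)*(3 - 5)/(-5))/3 = 3 + sqrt(0 + (1/2)*(-1/5)*(-2))/3 = 3 + sqrt(0 + 1/5)/3 = 3 + sqrt(1/5)/3 = 3 + (sqrt(5)/5)/3 = 3 + sqrt(5)/15)
S(8)*(g(6) - 198) = -2*((3 + sqrt(5)/15) - 198) = -2*(-195 + sqrt(5)/15) = 390 - 2*sqrt(5)/15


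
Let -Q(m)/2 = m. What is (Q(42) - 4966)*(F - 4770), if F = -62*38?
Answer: 35986300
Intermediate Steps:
Q(m) = -2*m
F = -2356
(Q(42) - 4966)*(F - 4770) = (-2*42 - 4966)*(-2356 - 4770) = (-84 - 4966)*(-7126) = -5050*(-7126) = 35986300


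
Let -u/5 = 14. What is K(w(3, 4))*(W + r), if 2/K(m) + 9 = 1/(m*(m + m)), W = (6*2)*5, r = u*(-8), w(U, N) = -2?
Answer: -9920/71 ≈ -139.72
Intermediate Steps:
u = -70 (u = -5*14 = -70)
r = 560 (r = -70*(-8) = 560)
W = 60 (W = 12*5 = 60)
K(m) = 2/(-9 + 1/(2*m**2)) (K(m) = 2/(-9 + 1/(m*(m + m))) = 2/(-9 + 1/(m*(2*m))) = 2/(-9 + 1/(2*m**2)))
K(w(3, 4))*(W + r) = (-4*(-2)**2/(-1 + 18*(-2)**2))*(60 + 560) = -4*4/(-1 + 18*4)*620 = -4*4/(-1 + 72)*620 = -4*4/71*620 = -4*4*1/71*620 = -16/71*620 = -9920/71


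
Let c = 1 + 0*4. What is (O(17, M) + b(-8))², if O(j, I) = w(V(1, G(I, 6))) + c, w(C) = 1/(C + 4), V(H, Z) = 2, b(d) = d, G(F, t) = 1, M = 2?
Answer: 1681/36 ≈ 46.694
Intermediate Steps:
w(C) = 1/(4 + C)
c = 1 (c = 1 + 0 = 1)
O(j, I) = 7/6 (O(j, I) = 1/(4 + 2) + 1 = 1/6 + 1 = ⅙ + 1 = 7/6)
(O(17, M) + b(-8))² = (7/6 - 8)² = (-41/6)² = 1681/36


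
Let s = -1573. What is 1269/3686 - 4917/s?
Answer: 1829109/527098 ≈ 3.4701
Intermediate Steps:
1269/3686 - 4917/s = 1269/3686 - 4917/(-1573) = 1269*(1/3686) - 4917*(-1/1573) = 1269/3686 + 447/143 = 1829109/527098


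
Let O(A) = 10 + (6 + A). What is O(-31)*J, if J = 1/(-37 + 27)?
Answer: 3/2 ≈ 1.5000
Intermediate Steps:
J = -⅒ (J = 1/(-10) = -⅒ ≈ -0.10000)
O(A) = 16 + A
O(-31)*J = (16 - 31)*(-⅒) = -15*(-⅒) = 3/2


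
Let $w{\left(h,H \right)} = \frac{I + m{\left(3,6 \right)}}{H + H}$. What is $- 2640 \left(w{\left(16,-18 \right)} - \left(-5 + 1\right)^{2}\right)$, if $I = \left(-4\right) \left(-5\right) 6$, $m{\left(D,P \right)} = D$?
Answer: $51260$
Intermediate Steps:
$I = 120$ ($I = 20 \cdot 6 = 120$)
$w{\left(h,H \right)} = \frac{123}{2 H}$ ($w{\left(h,H \right)} = \frac{120 + 3}{H + H} = \frac{123}{2 H}$)
$- 2640 \left(w{\left(16,-18 \right)} - \left(-5 + 1\right)^{2}\right) = - 2640 \left(\frac{123}{2 \left(-18\right)} - \left(-5 + 1\right)^{2}\right) = - 2640 \left(\frac{123}{2} \left(- \frac{1}{18}\right) - \left(-4\right)^{2}\right) = - 2640 \left(- \frac{41}{12} - 16\right) = \left(-2640\right) \left(- \frac{233}{12}\right) = 51260$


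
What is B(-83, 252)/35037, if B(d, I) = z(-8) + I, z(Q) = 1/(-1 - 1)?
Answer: 503/70074 ≈ 0.0071781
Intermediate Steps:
z(Q) = -½ (z(Q) = 1/(-2) = -½)
B(d, I) = -½ + I
B(-83, 252)/35037 = (-½ + 252)/35037 = (503/2)*(1/35037) = 503/70074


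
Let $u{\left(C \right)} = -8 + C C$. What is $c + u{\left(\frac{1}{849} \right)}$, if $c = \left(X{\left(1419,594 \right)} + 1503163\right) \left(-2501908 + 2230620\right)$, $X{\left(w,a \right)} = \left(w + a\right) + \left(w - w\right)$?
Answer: $- \frac{294329131706663495}{720801} \approx -4.0834 \cdot 10^{11}$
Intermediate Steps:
$X{\left(w,a \right)} = a + w$ ($X{\left(w,a \right)} = \left(a + w\right) + 0 = a + w$)
$c = -408336186688$ ($c = \left(\left(594 + 1419\right) + 1503163\right) \left(-2501908 + 2230620\right) = \left(2013 + 1503163\right) \left(-271288\right) = 1505176 \left(-271288\right) = -408336186688$)
$u{\left(C \right)} = -8 + C^{2}$
$c + u{\left(\frac{1}{849} \right)} = -408336186688 - \left(8 - \left(\frac{1}{849}\right)^{2}\right) = -408336186688 + \left(-8 + \frac{1}{720801}\right) = -408336186688 - \frac{5766407}{720801} = - \frac{294329131706663495}{720801}$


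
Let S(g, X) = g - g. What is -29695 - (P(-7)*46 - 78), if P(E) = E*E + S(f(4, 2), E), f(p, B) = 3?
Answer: -31871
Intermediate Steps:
S(g, X) = 0
P(E) = E**2 (P(E) = E*E + 0 = E**2 + 0 = E**2)
-29695 - (P(-7)*46 - 78) = -29695 - ((-7)**2*46 - 78) = -29695 - (49*46 - 78) = -29695 - (2254 - 78) = -29695 - 1*2176 = -29695 - 2176 = -31871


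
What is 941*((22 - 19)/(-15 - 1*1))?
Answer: -2823/16 ≈ -176.44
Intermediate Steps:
941*((22 - 19)/(-15 - 1*1)) = 941*(3/(-15 - 1)) = 941*(3/(-16)) = 941*(3*(-1/16)) = 941*(-3/16) = -2823/16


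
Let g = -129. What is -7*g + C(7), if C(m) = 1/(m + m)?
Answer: 12643/14 ≈ 903.07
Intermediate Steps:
C(m) = 1/(2*m)
-7*g + C(7) = -7*(-129) + (1/2)/7 = 903 + (1/2)*(1/7) = 903 + 1/14 = 12643/14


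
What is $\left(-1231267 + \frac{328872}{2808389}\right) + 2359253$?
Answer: $\frac{3167823803426}{2808389} \approx 1.128 \cdot 10^{6}$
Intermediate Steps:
$\left(-1231267 + \frac{328872}{2808389}\right) + 2359253 = - \frac{3457876369991}{2808389} + 2359253 = \frac{3167823803426}{2808389}$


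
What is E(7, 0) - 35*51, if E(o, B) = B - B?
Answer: -1785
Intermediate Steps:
E(o, B) = 0
E(7, 0) - 35*51 = 0 - 35*51 = 0 - 1785 = -1785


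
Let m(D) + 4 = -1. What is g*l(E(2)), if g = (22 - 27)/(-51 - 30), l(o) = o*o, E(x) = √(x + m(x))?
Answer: -5/27 ≈ -0.18519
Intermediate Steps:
m(D) = -5 (m(D) = -4 - 1 = -5)
E(x) = √(-5 + x) (E(x) = √(x - 5) = √(-5 + x))
l(o) = o²
g = 5/81 (g = -5/(-81) = -5*(-1/81) = 5/81 ≈ 0.061728)
g*l(E(2)) = 5*(√(-5 + 2))²/81 = 5*(√(-3))²/81 = 5*(I*√3)²/81 = (5/81)*(-3) = -5/27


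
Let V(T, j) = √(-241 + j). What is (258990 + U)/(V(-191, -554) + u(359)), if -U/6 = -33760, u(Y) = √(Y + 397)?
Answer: 461550/(6*√21 + I*√795) ≈ 8182.2 - 8390.5*I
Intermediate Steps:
u(Y) = √(397 + Y)
U = 202560 (U = -6*(-33760) = 202560)
(258990 + U)/(V(-191, -554) + u(359)) = (258990 + 202560)/(√(-241 - 554) + √(397 + 359)) = 461550/(√(-795) + √756) = 461550/(I*√795 + 6*√21) = 461550/(6*√21 + I*√795)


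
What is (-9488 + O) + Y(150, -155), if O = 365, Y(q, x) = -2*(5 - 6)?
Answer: -9121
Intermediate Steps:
Y(q, x) = 2 (Y(q, x) = -2*(-1) = 2)
(-9488 + O) + Y(150, -155) = (-9488 + 365) + 2 = -9123 + 2 = -9121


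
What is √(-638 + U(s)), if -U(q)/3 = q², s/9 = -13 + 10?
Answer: 5*I*√113 ≈ 53.151*I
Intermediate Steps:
s = -27 (s = 9*(-13 + 10) = 9*(-3) = -27)
U(q) = -3*q²
√(-638 + U(s)) = √(-638 - 3*(-27)²) = √(-638 - 3*729) = √(-638 - 2187) = √(-2825) = 5*I*√113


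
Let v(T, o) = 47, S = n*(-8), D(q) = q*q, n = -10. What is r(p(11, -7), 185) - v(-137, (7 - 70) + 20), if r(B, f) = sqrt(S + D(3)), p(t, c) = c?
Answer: -47 + sqrt(89) ≈ -37.566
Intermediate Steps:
D(q) = q**2
S = 80 (S = -10*(-8) = 80)
r(B, f) = sqrt(89) (r(B, f) = sqrt(80 + 3**2) = sqrt(80 + 9) = sqrt(89))
r(p(11, -7), 185) - v(-137, (7 - 70) + 20) = sqrt(89) - 1*47 = sqrt(89) - 47 = -47 + sqrt(89)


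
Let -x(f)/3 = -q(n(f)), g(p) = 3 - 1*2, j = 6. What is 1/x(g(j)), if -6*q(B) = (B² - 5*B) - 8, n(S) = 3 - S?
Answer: ⅐ ≈ 0.14286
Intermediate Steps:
g(p) = 1 (g(p) = 3 - 2 = 1)
q(B) = 4/3 - B²/6 + 5*B/6 (q(B) = -((B² - 5*B) - 8)/6 = -(-8 + B² - 5*B)/6 = 4/3 - B²/6 + 5*B/6)
x(f) = 23/2 - 5*f/2 - (3 - f)²/2 (x(f) = -(-3)*(4/3 - (3 - f)²/6 + 5*(3 - f)/6) = -(-3)*(4/3 - (3 - f)²/6 + (5/2 - 5*f/6)) = -(-3)*(23/6 - 5*f/6 - (3 - f)²/6) = -3*(-23/6 + (3 - f)²/6 + 5*f/6) = 23/2 - 5*f/2 - (3 - f)²/2)
1/x(g(j)) = 1/(7 + (½)*1 - ½*1²) = 1/(7 + ½ - ½*1) = 1/(7 + ½ - ½) = 1/7 = ⅐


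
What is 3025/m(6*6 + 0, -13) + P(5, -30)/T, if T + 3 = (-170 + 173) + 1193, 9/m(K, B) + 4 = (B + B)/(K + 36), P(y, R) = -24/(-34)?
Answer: -9631950037/6571044 ≈ -1465.8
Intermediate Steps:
P(y, R) = 12/17 (P(y, R) = -24*(-1/34) = 12/17)
m(K, B) = 9/(-4 + 2*B/(36 + K)) (m(K, B) = 9/(-4 + (B + B)/(K + 36)) = 9/(-4 + (2*B)/(36 + K)) = 9/(-4 + 2*B/(36 + K)))
T = 1193 (T = -3 + ((-170 + 173) + 1193) = -3 + (3 + 1193) = -3 + 1196 = 1193)
3025/m(6*6 + 0, -13) + P(5, -30)/T = 3025/((9*(36 + (6*6 + 0))/(2*(-72 - 13 - 2*(6*6 + 0))))) + (12/17)/1193 = 3025/((9*(36 + (36 + 0))/(2*(-72 - 13 - 2*(36 + 0))))) + (12/17)*(1/1193) = 3025/((9*(36 + 36)/(2*(-72 - 13 - 2*36)))) + 12/20281 = 3025/(((9/2)*72/(-72 - 13 - 72))) + 12/20281 = 3025/(((9/2)*72/(-157))) + 12/20281 = 3025/(((9/2)*(-1/157)*72)) + 12/20281 = 3025/(-324/157) + 12/20281 = 3025*(-157/324) + 12/20281 = -474925/324 + 12/20281 = -9631950037/6571044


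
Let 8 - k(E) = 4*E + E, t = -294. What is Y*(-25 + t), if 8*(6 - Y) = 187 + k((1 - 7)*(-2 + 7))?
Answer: 94743/8 ≈ 11843.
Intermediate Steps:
k(E) = 8 - 5*E (k(E) = 8 - (4*E + E) = 8 - 5*E)
Y = -297/8 (Y = 6 - (187 + (8 - 5*(1 - 7)*(-2 + 7)))/8 = 6 - (187 + (8 - (-30)*5))/8 = 6 - (187 + (8 - 5*(-30)))/8 = 6 - (187 + (8 + 150))/8 = 6 - (187 + 158)/8 = 6 - ⅛*345 = 6 - 345/8 = -297/8 ≈ -37.125)
Y*(-25 + t) = -297*(-25 - 294)/8 = -297/8*(-319) = 94743/8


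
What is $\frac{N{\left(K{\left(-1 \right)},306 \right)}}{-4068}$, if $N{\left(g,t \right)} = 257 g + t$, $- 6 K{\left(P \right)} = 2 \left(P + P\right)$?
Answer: $- \frac{358}{3051} \approx -0.11734$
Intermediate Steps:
$K{\left(P \right)} = - \frac{2 P}{3}$ ($K{\left(P \right)} = - \frac{2 \left(P + P\right)}{6} = - \frac{2 \cdot 2 P}{6} = - \frac{4 P}{6} = - \frac{2 P}{3}$)
$N{\left(g,t \right)} = t + 257 g$
$\frac{N{\left(K{\left(-1 \right)},306 \right)}}{-4068} = \frac{306 + 257 \left(\left(- \frac{2}{3}\right) \left(-1\right)\right)}{-4068} = \left(306 + 257 \cdot \frac{2}{3}\right) \left(- \frac{1}{4068}\right) = \left(306 + \frac{514}{3}\right) \left(- \frac{1}{4068}\right) = \frac{1432}{3} \left(- \frac{1}{4068}\right) = - \frac{358}{3051}$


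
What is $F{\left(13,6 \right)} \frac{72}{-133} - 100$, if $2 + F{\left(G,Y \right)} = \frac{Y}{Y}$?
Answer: $- \frac{13228}{133} \approx -99.459$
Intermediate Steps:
$F{\left(G,Y \right)} = -1$ ($F{\left(G,Y \right)} = -2 + \frac{Y}{Y} = -2 + 1 = -1$)
$F{\left(13,6 \right)} \frac{72}{-133} - 100 = - \frac{72}{-133} - 100 = - \frac{72 \left(-1\right)}{133} - 100 = \left(-1\right) \left(- \frac{72}{133}\right) - 100 = \frac{72}{133} - 100 = - \frac{13228}{133}$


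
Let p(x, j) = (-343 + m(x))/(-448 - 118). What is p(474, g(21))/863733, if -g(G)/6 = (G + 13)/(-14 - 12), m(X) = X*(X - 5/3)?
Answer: -223543/488872878 ≈ -0.00045726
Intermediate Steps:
m(X) = X*(-5/3 + X) (m(X) = X*(X - 5*1/3) = X*(X - 5/3) = X*(-5/3 + X))
g(G) = 3 + 3*G/13 (g(G) = -6*(G + 13)/(-14 - 12) = -6*(13 + G)/(-26) = -6*(13 + G)*(-1)/26 = -6*(-1/2 - G/26) = 3 + 3*G/13)
p(x, j) = 343/566 - x*(-5 + 3*x)/1698 (p(x, j) = (-343 + x*(-5 + 3*x)/3)/(-448 - 118) = (-343 + x*(-5 + 3*x)/3)/(-566) = (-343 + x*(-5 + 3*x)/3)*(-1/566) = 343/566 - x*(-5 + 3*x)/1698)
p(474, g(21))/863733 = (343/566 - 1/1698*474*(-5 + 3*474))/863733 = (343/566 - 1/1698*474*(-5 + 1422))*(1/863733) = (343/566 - 1/1698*474*1417)*(1/863733) = (343/566 - 111943/283)*(1/863733) = -223543/566*1/863733 = -223543/488872878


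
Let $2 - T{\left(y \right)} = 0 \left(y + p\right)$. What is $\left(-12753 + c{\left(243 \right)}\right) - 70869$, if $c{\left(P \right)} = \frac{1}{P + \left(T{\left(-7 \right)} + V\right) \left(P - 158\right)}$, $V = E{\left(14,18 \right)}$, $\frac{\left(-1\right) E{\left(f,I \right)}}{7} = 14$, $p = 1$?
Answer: $- \frac{662035375}{7917} \approx -83622.0$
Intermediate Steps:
$T{\left(y \right)} = 2$ ($T{\left(y \right)} = 2 - 0 \left(y + 1\right) = 2 - 0 \left(1 + y\right) = 2 - 0 = 2 + 0 = 2$)
$E{\left(f,I \right)} = -98$ ($E{\left(f,I \right)} = \left(-7\right) 14 = -98$)
$V = -98$
$c{\left(P \right)} = \frac{1}{15168 - 95 P}$ ($c{\left(P \right)} = \frac{1}{P + \left(2 - 98\right) \left(P - 158\right)} = \frac{1}{P - 96 \left(-158 + P\right)} = \frac{1}{P - \left(-15168 + 96 P\right)} = \frac{1}{15168 - 95 P}$)
$\left(-12753 + c{\left(243 \right)}\right) - 70869 = \left(-12753 + \frac{1}{15168 - 23085}\right) - 70869 = \left(-12753 + \frac{1}{-7917}\right) - 70869 = \left(-12753 - \frac{1}{7917}\right) - 70869 = - \frac{100965502}{7917} - 70869 = - \frac{662035375}{7917}$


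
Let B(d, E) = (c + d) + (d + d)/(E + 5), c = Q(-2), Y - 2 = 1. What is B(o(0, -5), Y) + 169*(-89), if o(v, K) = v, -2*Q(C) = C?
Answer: -15040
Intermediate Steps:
Q(C) = -C/2
Y = 3 (Y = 2 + 1 = 3)
c = 1 (c = -1/2*(-2) = 1)
B(d, E) = 1 + d + 2*d/(5 + E) (B(d, E) = (1 + d) + (d + d)/(E + 5) = (1 + d) + (2*d)/(5 + E) = (1 + d) + 2*d/(5 + E) = 1 + d + 2*d/(5 + E))
B(o(0, -5), Y) + 169*(-89) = (5 + 3 + 7*0 + 3*0)/(5 + 3) + 169*(-89) = (5 + 3 + 0 + 0)/8 - 15041 = (1/8)*8 - 15041 = 1 - 15041 = -15040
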